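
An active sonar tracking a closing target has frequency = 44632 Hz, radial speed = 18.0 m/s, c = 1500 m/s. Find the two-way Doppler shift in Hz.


fd = 2*f*v/c = 2 * 44632 * 18.0 / 1500 = 1071.17

1071.17 Hz


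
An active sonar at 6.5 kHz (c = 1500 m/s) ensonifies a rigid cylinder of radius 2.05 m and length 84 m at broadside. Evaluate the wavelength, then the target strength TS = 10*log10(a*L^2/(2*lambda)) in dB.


Step 1: lambda = c/f = 1500/6500 = 0.23077 m
Step 2: TS = 10*log10(a*L^2/(2*lambda)) = 10*log10(2.05*84^2/(2*0.23077)) = 44.96

44.96 dB


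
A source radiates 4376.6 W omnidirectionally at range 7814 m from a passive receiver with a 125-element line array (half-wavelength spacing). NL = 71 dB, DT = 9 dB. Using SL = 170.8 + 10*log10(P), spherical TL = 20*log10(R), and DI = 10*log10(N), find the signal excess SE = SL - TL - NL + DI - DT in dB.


70.32 dB


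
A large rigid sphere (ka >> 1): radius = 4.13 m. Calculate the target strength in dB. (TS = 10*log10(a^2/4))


6.3 dB


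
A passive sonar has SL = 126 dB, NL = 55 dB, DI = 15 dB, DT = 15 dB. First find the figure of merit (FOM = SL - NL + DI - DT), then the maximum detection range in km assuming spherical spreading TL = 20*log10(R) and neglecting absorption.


Step 1: FOM = SL - NL + DI - DT = 126 - 55 + 15 - 15 = 71 dB
Step 2: at max range FOM = TL = 20*log10(R), so R = 10^(71/20) = 3548.13 m = 3.55 km

3.55 km


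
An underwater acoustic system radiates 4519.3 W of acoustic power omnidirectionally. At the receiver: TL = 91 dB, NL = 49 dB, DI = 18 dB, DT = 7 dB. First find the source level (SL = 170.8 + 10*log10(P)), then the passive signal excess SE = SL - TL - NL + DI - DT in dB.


Step 1: SL = 170.8 + 10*log10(4519.3) = 207.35 dB
Step 2: SE = SL - TL - NL + DI - DT = 207.35 - 91 - 49 + 18 - 7 = 78.35

78.35 dB


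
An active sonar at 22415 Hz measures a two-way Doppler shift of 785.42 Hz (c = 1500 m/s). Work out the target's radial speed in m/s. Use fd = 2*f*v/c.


From fd = 2*f*v/c, v = c*fd/(2*f) = 1500 * 785.42 / (2*22415) = 26.28

26.28 m/s


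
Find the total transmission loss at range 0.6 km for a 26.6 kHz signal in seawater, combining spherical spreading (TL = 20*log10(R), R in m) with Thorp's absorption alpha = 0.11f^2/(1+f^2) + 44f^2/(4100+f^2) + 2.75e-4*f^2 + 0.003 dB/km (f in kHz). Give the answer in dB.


Step 1 (Thorp): alpha = 0.11*707.56/(1+707.56) + 44*707.56/(4100+707.56) + 2.75e-4*707.56 + 0.003 = 6.7832 dB/km
Step 2: TL_spread = 20*log10(600) = 55.56 dB
Step 3: TL_abs = alpha*R = 6.7832 * 0.6 = 4.07 dB
Step 4: TL_total = 55.56 + 4.07 = 59.63

59.63 dB


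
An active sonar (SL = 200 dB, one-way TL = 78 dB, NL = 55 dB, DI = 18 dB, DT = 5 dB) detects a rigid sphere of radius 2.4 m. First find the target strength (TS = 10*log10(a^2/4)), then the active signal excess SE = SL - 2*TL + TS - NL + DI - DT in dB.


Step 1: TS = 10*log10(2.4^2/4) = 1.58 dB
Step 2: SE = SL - 2*TL + TS - NL + DI - DT = 200 - 2*78 + (1.58) - 55 + 18 - 5 = 3.58

3.58 dB


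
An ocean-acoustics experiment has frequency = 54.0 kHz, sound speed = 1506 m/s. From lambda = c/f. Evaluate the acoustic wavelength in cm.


2.79 cm


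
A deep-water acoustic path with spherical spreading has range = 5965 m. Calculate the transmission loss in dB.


75.51 dB


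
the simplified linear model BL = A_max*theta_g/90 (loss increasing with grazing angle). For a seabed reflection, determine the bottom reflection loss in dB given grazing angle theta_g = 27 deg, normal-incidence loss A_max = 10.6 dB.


BL = A_max * theta_g / 90 = 10.6 * 27 / 90 = 3.18

3.18 dB


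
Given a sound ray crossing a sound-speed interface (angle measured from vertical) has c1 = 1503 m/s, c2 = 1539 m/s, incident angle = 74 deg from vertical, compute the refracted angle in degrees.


sin(theta2) = (c2/c1)*sin(theta1) = (1539/1503)*sin(74 deg) = 0.98429
theta2 = arcsin(0.98429) = 79.83

79.83 deg


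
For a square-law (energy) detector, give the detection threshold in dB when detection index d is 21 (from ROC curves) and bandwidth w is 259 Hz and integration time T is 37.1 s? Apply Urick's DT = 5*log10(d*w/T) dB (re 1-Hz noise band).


DT = 5*log10(d*w/T) = 5*log10(21 * 259 / 37.1) = 5*log10(146.6) = 10.83

10.83 dB


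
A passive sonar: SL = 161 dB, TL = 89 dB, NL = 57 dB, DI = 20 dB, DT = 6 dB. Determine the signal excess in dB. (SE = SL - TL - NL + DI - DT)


SE = SL - TL - NL + DI - DT = 161 - 89 - 57 + 20 - 6 = 29

29 dB


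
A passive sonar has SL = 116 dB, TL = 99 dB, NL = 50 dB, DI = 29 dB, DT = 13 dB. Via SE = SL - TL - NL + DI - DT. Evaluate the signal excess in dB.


SE = SL - TL - NL + DI - DT = 116 - 99 - 50 + 29 - 13 = -17

-17 dB


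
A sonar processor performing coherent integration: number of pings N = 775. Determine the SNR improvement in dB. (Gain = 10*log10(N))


Gain = 10*log10(775) = 28.89

28.89 dB


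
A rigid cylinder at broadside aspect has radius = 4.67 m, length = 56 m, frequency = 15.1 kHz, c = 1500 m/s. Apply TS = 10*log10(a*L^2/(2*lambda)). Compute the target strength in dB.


48.68 dB


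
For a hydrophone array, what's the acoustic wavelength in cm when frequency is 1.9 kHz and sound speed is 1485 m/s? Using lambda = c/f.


78.16 cm


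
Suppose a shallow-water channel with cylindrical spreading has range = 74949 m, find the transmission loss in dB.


TL = 10*log10(74949) = 48.75

48.75 dB


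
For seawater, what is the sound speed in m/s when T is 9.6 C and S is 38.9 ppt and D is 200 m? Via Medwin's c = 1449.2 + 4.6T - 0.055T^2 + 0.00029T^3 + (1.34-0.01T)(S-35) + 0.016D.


c = 1449.2 + 4.6*9.6 - 0.055*9.6^2 + 0.00029*9.6^3 + (1.34 - 0.01*9.6)*(38.9 - 35) + 0.016*200 = 1496.6

1496.6 m/s


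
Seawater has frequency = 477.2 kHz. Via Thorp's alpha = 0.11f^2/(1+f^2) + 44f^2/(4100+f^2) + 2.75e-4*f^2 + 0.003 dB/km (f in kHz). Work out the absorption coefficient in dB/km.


105.958 dB/km


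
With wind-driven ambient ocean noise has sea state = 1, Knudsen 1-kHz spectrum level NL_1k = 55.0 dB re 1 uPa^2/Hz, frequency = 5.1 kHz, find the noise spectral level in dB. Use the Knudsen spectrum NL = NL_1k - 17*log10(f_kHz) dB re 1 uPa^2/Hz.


NL = NL_1k - 17*log10(f_kHz) = 55.0 - 17*log10(5.1) = 55.0 - (12.03) = 42.97

42.97 dB


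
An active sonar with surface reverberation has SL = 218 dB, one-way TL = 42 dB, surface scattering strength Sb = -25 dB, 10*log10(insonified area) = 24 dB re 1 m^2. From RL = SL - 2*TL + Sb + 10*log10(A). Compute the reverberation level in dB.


RL = SL - 2*TL + Sb + 10*log10(A) = 218 - 2*42 + (-25) + 24 = 133

133 dB


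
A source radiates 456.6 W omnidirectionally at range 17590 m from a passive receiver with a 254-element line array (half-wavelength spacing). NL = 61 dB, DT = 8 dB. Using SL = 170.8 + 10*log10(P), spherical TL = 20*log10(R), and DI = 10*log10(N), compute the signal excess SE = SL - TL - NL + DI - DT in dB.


Step 1: SL = 170.8 + 10*log10(456.6) = 197.4 dB
Step 2: TL = 20*log10(17590) = 84.91 dB
Step 3: DI = 10*log10(254) = 24.05 dB
Step 4: SE = SL - TL - NL + DI - DT = 197.4 - 84.91 - 61 + 24.05 - 8 = 67.54

67.54 dB


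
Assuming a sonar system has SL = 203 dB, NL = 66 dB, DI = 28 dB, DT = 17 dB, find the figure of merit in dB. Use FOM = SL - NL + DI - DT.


FOM = SL - NL + DI - DT = 203 - 66 + 28 - 17 = 148

148 dB


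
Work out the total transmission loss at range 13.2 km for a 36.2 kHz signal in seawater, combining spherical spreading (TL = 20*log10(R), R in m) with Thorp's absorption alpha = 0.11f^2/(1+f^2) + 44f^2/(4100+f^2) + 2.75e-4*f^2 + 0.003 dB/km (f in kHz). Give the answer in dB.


Step 1 (Thorp): alpha = 0.11*1310.44/(1+1310.44) + 44*1310.44/(4100+1310.44) + 2.75e-4*1310.44 + 0.003 = 11.1303 dB/km
Step 2: TL_spread = 20*log10(13200) = 82.41 dB
Step 3: TL_abs = alpha*R = 11.1303 * 13.2 = 146.92 dB
Step 4: TL_total = 82.41 + 146.92 = 229.33

229.33 dB


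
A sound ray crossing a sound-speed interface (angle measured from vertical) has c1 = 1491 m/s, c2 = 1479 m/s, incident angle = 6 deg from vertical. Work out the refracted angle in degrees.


sin(theta2) = (c2/c1)*sin(theta1) = (1479/1491)*sin(6 deg) = 0.10369
theta2 = arcsin(0.10369) = 5.95

5.95 deg


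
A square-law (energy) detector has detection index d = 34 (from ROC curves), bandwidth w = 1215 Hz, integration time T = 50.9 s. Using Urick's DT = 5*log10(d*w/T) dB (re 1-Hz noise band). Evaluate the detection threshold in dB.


14.55 dB


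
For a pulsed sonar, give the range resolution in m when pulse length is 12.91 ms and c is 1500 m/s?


dR = c*tau/2 = 1500 * 12.91e-3 / 2 = 9.6825

9.6825 m


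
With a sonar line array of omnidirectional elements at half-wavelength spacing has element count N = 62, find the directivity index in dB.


DI = 10*log10(62) = 17.92

17.92 dB


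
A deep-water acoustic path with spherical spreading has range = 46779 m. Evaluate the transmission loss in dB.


93.4 dB


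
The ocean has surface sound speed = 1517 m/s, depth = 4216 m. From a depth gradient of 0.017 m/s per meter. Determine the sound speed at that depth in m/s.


c = 1517 + 0.017 * 4216 = 1588.672

1588.672 m/s


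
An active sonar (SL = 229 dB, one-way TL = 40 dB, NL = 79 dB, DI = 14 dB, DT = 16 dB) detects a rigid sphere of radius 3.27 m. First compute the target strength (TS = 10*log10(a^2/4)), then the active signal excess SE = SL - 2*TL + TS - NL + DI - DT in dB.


Step 1: TS = 10*log10(3.27^2/4) = 4.27 dB
Step 2: SE = SL - 2*TL + TS - NL + DI - DT = 229 - 2*40 + (4.27) - 79 + 14 - 16 = 72.27

72.27 dB


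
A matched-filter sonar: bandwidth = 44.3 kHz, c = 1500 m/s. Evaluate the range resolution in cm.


dR = c/(2*BW) = 1500 / (2 * 44.3e3) = 0.0169 m = 1.69 cm

1.69 cm


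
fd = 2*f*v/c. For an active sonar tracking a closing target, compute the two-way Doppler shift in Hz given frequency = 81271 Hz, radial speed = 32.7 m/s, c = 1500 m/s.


fd = 2*f*v/c = 2 * 81271 * 32.7 / 1500 = 3543.42

3543.42 Hz


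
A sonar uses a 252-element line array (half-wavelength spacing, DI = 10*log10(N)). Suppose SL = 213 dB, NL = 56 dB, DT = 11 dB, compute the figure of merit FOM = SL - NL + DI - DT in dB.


Step 1: DI = 10*log10(252) = 24.01 dB
Step 2: FOM = SL - NL + DI - DT = 213 - 56 + 24.01 - 11 = 170.01

170.01 dB


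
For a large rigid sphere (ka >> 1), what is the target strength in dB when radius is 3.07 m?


TS = 10*log10(3.07^2 / 4) = 10*log10(2.356225) = 3.72

3.72 dB


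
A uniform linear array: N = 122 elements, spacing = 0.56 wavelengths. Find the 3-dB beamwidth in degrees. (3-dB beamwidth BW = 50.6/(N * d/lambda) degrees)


BW = 50.6 / (122 * 0.56) = 50.6 / 68.32 = 0.74

0.74 deg


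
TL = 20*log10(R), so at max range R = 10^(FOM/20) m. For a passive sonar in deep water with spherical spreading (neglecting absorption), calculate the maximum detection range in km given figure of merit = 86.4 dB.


20.89 km


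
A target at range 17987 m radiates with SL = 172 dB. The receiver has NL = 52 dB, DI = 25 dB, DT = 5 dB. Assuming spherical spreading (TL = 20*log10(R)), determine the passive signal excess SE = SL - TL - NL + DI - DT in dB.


Step 1: TL = 20*log10(17987) = 85.1 dB
Step 2: SE = 172 - 85.1 - 52 + 25 - 5 = 54.9

54.9 dB


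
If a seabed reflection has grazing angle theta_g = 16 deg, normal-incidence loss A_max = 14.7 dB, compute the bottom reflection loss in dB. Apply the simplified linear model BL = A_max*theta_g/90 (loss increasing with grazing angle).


BL = A_max * theta_g / 90 = 14.7 * 16 / 90 = 2.61

2.61 dB


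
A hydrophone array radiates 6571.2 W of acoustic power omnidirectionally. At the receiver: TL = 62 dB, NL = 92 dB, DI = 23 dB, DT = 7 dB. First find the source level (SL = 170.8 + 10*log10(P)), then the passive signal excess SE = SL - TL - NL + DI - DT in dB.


Step 1: SL = 170.8 + 10*log10(6571.2) = 208.98 dB
Step 2: SE = SL - TL - NL + DI - DT = 208.98 - 62 - 92 + 23 - 7 = 70.98

70.98 dB


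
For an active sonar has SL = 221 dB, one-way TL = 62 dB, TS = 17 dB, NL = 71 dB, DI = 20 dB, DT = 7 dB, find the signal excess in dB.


56 dB


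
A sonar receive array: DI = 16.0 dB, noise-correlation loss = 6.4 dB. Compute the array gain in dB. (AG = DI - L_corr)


9.6 dB


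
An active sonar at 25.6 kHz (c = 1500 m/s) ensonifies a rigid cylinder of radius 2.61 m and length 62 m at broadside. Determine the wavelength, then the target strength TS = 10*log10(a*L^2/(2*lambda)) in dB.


Step 1: lambda = c/f = 1500/25600 = 0.05859 m
Step 2: TS = 10*log10(a*L^2/(2*lambda)) = 10*log10(2.61*62^2/(2*0.05859)) = 49.33

49.33 dB


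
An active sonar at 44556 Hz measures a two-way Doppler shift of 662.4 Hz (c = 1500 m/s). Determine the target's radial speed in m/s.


From fd = 2*f*v/c, v = c*fd/(2*f) = 1500 * 662.4 / (2*44556) = 11.15

11.15 m/s


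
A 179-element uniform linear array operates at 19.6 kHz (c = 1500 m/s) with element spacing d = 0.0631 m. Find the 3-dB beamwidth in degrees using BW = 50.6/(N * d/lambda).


0.34 deg


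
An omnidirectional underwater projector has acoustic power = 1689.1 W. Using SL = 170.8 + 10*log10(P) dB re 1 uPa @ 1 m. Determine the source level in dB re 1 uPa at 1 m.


SL = 170.8 + 10*log10(1689.1) = 170.8 + 32.28 = 203.08

203.08 dB


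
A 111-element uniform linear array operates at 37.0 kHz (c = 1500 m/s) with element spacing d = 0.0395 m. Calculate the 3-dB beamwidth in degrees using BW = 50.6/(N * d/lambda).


Step 1: lambda = 1500/37000 = 0.04054 m
Step 2: d/lambda = 0.0395/0.04054 = 0.9743
Step 3: BW = 50.6/(N * d/lambda) = 50.6/(111 * 0.9743) = 0.47

0.47 deg


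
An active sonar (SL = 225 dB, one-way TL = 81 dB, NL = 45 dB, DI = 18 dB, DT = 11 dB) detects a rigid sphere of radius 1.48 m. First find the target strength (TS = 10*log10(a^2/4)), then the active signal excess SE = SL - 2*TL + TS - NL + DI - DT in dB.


Step 1: TS = 10*log10(1.48^2/4) = -2.62 dB
Step 2: SE = SL - 2*TL + TS - NL + DI - DT = 225 - 2*81 + (-2.62) - 45 + 18 - 11 = 22.38

22.38 dB


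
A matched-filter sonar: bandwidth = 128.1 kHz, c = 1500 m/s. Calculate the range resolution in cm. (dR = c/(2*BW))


dR = c/(2*BW) = 1500 / (2 * 128.1e3) = 0.0059 m = 0.59 cm

0.59 cm


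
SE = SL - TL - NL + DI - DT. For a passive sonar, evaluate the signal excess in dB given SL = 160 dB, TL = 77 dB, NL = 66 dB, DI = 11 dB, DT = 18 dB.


SE = SL - TL - NL + DI - DT = 160 - 77 - 66 + 11 - 18 = 10

10 dB


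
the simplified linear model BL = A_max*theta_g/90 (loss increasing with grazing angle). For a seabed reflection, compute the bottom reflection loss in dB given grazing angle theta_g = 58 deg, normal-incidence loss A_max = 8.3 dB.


BL = A_max * theta_g / 90 = 8.3 * 58 / 90 = 5.35

5.35 dB


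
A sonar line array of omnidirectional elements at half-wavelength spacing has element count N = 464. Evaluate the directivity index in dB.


DI = 10*log10(464) = 26.67

26.67 dB


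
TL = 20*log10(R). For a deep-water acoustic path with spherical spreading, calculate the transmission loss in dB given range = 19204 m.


TL = 20*log10(19204) = 85.67

85.67 dB


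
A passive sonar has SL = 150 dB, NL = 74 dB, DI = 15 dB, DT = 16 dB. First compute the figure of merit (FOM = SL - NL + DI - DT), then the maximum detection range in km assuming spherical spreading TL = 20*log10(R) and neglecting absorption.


Step 1: FOM = SL - NL + DI - DT = 150 - 74 + 15 - 16 = 75 dB
Step 2: at max range FOM = TL = 20*log10(R), so R = 10^(75/20) = 5623.41 m = 5.62 km

5.62 km


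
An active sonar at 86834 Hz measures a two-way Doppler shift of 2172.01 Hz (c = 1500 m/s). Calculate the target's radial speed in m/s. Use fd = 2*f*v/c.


18.76 m/s


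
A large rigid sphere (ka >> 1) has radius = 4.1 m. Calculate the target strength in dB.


TS = 10*log10(4.1^2 / 4) = 10*log10(4.2025) = 6.24

6.24 dB


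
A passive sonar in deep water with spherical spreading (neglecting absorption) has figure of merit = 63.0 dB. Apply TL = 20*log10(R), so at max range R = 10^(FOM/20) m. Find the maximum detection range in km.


At max range FOM = TL, so 20*log10(R) = 63.0
R = 10^(63.0/20) = 1412.54 m = 1.41 km

1.41 km


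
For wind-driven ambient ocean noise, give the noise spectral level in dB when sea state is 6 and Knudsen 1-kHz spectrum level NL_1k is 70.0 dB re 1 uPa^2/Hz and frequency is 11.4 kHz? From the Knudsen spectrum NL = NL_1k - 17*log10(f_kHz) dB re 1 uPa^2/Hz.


NL = NL_1k - 17*log10(f_kHz) = 70.0 - 17*log10(11.4) = 70.0 - (17.97) = 52.03

52.03 dB


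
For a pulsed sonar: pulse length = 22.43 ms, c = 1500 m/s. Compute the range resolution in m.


dR = c*tau/2 = 1500 * 22.43e-3 / 2 = 16.8225

16.8225 m


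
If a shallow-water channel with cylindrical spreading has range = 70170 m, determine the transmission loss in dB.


TL = 10*log10(70170) = 48.46

48.46 dB


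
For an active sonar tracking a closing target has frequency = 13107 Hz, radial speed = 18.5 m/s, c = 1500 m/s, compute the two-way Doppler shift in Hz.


fd = 2*f*v/c = 2 * 13107 * 18.5 / 1500 = 323.31

323.31 Hz


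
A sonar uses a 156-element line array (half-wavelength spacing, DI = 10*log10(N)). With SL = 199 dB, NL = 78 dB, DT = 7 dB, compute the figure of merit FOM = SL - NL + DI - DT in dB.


Step 1: DI = 10*log10(156) = 21.93 dB
Step 2: FOM = SL - NL + DI - DT = 199 - 78 + 21.93 - 7 = 135.93

135.93 dB


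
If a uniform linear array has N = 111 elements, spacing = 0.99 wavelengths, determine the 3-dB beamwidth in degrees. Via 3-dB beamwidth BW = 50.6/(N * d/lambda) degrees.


0.46 deg


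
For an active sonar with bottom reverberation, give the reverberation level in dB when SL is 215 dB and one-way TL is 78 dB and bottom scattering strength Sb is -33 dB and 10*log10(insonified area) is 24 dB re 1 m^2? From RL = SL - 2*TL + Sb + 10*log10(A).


RL = SL - 2*TL + Sb + 10*log10(A) = 215 - 2*78 + (-33) + 24 = 50

50 dB


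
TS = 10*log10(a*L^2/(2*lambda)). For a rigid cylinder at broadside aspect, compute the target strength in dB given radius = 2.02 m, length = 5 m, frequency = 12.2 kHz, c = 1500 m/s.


23.13 dB


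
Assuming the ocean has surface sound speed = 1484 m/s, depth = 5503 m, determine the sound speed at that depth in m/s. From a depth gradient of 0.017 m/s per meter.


1577.551 m/s


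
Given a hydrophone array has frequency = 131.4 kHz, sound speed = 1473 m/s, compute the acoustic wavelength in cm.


1.12 cm


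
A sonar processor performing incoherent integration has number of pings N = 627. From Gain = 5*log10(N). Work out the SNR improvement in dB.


Gain = 5*log10(627) = 13.99

13.99 dB


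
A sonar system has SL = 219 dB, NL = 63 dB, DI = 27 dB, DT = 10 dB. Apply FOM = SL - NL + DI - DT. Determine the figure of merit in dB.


FOM = SL - NL + DI - DT = 219 - 63 + 27 - 10 = 173

173 dB


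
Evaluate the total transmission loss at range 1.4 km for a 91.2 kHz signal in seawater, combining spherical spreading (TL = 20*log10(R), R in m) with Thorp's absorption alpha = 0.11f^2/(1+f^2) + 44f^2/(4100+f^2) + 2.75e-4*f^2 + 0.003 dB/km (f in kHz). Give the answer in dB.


Step 1 (Thorp): alpha = 0.11*8317.44/(1+8317.44) + 44*8317.44/(4100+8317.44) + 2.75e-4*8317.44 + 0.003 = 31.8723 dB/km
Step 2: TL_spread = 20*log10(1400) = 62.92 dB
Step 3: TL_abs = alpha*R = 31.8723 * 1.4 = 44.62 dB
Step 4: TL_total = 62.92 + 44.62 = 107.54

107.54 dB


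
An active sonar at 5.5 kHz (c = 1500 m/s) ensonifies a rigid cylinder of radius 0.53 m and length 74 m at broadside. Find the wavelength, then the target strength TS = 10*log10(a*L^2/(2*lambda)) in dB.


Step 1: lambda = c/f = 1500/5500 = 0.27273 m
Step 2: TS = 10*log10(a*L^2/(2*lambda)) = 10*log10(0.53*74^2/(2*0.27273)) = 37.26

37.26 dB


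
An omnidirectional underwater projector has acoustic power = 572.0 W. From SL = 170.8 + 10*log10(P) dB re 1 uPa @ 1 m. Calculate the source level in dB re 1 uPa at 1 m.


SL = 170.8 + 10*log10(572.0) = 170.8 + 27.57 = 198.37

198.37 dB


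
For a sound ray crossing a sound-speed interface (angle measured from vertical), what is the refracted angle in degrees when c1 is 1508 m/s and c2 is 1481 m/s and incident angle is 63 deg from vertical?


61.05 deg


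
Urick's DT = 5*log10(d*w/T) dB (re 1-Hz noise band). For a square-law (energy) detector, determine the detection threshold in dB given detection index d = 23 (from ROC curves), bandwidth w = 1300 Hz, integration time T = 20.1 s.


15.86 dB


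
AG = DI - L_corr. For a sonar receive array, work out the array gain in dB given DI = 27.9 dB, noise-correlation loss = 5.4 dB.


22.5 dB


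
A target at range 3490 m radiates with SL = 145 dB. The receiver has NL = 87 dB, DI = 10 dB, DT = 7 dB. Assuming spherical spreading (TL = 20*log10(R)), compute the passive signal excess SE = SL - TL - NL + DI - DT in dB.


Step 1: TL = 20*log10(3490) = 70.86 dB
Step 2: SE = 145 - 70.86 - 87 + 10 - 7 = -9.86

-9.86 dB


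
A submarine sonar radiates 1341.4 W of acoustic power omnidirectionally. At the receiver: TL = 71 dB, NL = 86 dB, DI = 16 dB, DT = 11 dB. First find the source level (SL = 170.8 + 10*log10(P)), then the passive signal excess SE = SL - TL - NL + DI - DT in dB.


Step 1: SL = 170.8 + 10*log10(1341.4) = 202.08 dB
Step 2: SE = SL - TL - NL + DI - DT = 202.08 - 71 - 86 + 16 - 11 = 50.08

50.08 dB


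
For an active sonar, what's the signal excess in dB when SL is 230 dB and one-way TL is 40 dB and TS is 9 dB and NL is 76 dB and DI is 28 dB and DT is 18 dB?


SE = SL - 2*TL + TS - NL + DI - DT = 230 - 2*40 + (9) - 76 + 28 - 18 = 93

93 dB


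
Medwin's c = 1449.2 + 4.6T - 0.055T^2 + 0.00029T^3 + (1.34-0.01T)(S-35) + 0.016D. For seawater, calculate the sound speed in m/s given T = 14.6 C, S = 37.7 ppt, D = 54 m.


c = 1449.2 + 4.6*14.6 - 0.055*14.6^2 + 0.00029*14.6^3 + (1.34 - 0.01*14.6)*(37.7 - 35) + 0.016*54 = 1509.63

1509.63 m/s


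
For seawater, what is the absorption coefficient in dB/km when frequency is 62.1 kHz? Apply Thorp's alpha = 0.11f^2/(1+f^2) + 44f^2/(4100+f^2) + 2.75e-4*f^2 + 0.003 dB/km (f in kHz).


f^2 = 3856.41
alpha = 0.11*3856.41/(1+3856.41) + 44*3856.41/(4100+3856.41) + 2.75e-4*3856.41 + 0.003 = 22.5

22.5 dB/km


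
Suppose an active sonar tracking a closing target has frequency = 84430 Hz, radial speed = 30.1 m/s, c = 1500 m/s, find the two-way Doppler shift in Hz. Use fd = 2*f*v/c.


3388.46 Hz


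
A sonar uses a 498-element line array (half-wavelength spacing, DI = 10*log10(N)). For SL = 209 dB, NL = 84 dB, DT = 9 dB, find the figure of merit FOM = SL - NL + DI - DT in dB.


Step 1: DI = 10*log10(498) = 26.97 dB
Step 2: FOM = SL - NL + DI - DT = 209 - 84 + 26.97 - 9 = 142.97

142.97 dB


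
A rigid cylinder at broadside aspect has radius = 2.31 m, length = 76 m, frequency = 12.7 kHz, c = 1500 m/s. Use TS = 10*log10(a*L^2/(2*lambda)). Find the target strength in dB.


lambda = 1500/12700 = 0.11811 m
TS = 10*log10(2.31*76^2/(2*0.11811)) = 47.52

47.52 dB


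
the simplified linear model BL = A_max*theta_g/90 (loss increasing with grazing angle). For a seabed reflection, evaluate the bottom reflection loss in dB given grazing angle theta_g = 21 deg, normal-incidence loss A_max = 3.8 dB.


0.89 dB


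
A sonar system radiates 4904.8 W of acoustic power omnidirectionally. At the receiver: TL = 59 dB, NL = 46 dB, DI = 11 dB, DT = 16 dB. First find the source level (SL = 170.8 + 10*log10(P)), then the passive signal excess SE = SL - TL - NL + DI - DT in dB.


Step 1: SL = 170.8 + 10*log10(4904.8) = 207.71 dB
Step 2: SE = SL - TL - NL + DI - DT = 207.71 - 59 - 46 + 11 - 16 = 97.71

97.71 dB


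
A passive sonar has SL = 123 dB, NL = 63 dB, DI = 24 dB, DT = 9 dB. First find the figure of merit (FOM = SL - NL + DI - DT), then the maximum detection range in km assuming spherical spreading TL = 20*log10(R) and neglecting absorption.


Step 1: FOM = SL - NL + DI - DT = 123 - 63 + 24 - 9 = 75 dB
Step 2: at max range FOM = TL = 20*log10(R), so R = 10^(75/20) = 5623.41 m = 5.62 km

5.62 km


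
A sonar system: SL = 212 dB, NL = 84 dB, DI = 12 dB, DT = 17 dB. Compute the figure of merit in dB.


FOM = SL - NL + DI - DT = 212 - 84 + 12 - 17 = 123

123 dB


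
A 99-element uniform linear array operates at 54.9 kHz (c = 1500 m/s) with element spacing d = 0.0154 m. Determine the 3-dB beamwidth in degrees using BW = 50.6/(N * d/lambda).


0.91 deg


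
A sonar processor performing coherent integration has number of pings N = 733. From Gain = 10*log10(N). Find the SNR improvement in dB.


Gain = 10*log10(733) = 28.65

28.65 dB


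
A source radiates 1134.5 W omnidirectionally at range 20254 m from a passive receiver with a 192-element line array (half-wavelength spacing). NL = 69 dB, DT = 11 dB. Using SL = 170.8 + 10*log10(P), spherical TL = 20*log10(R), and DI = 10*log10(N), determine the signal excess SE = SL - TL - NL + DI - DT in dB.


Step 1: SL = 170.8 + 10*log10(1134.5) = 201.35 dB
Step 2: TL = 20*log10(20254) = 86.13 dB
Step 3: DI = 10*log10(192) = 22.83 dB
Step 4: SE = SL - TL - NL + DI - DT = 201.35 - 86.13 - 69 + 22.83 - 11 = 58.05

58.05 dB


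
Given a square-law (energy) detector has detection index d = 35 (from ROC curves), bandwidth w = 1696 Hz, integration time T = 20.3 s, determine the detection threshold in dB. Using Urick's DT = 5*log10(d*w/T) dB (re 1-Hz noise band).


17.33 dB


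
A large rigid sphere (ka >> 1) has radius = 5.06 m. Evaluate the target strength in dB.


TS = 10*log10(5.06^2 / 4) = 10*log10(6.4009) = 8.06

8.06 dB


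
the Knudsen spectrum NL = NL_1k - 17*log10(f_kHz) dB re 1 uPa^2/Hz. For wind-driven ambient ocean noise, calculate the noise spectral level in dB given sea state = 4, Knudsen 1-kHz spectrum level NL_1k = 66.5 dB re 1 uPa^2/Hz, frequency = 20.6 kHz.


44.16 dB


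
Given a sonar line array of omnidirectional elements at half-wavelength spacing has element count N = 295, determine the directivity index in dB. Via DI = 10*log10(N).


DI = 10*log10(295) = 24.7

24.7 dB


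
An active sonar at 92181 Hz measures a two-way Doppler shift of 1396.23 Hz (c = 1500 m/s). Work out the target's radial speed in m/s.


From fd = 2*f*v/c, v = c*fd/(2*f) = 1500 * 1396.23 / (2*92181) = 11.36

11.36 m/s


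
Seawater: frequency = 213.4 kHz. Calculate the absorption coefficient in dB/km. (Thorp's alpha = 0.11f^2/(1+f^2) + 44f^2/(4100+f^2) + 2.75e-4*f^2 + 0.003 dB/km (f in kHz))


f^2 = 45539.56
alpha = 0.11*45539.56/(1+45539.56) + 44*45539.56/(4100+45539.56) + 2.75e-4*45539.56 + 0.003 = 53.002

53.002 dB/km


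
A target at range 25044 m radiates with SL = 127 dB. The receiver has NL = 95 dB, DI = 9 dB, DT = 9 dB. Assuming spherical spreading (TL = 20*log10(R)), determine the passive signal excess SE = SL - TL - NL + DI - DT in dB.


Step 1: TL = 20*log10(25044) = 87.97 dB
Step 2: SE = 127 - 87.97 - 95 + 9 - 9 = -55.97

-55.97 dB


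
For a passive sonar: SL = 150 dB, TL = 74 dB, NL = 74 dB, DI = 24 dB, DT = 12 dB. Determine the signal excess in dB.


SE = SL - TL - NL + DI - DT = 150 - 74 - 74 + 24 - 12 = 14

14 dB


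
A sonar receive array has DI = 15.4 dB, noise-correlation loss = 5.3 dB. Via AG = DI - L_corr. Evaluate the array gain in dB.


AG = DI - L_corr = 15.4 - 5.3 = 10.1

10.1 dB


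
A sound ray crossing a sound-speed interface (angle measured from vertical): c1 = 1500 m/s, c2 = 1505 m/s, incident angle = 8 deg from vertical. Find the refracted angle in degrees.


sin(theta2) = (c2/c1)*sin(theta1) = (1505/1500)*sin(8 deg) = 0.13964
theta2 = arcsin(0.13964) = 8.03

8.03 deg


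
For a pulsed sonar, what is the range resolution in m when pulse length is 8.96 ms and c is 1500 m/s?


dR = c*tau/2 = 1500 * 8.96e-3 / 2 = 6.72

6.72 m


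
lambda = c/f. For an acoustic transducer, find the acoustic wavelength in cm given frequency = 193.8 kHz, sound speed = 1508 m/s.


lambda = c/f = 1508 / 193800 = 0.0078 m = 0.78 cm

0.78 cm


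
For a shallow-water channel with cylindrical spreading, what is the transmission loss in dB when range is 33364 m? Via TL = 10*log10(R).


TL = 10*log10(33364) = 45.23

45.23 dB


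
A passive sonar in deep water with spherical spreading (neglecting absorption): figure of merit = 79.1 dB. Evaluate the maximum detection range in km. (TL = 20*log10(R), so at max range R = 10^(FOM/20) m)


At max range FOM = TL, so 20*log10(R) = 79.1
R = 10^(79.1/20) = 9015.71 m = 9.02 km

9.02 km


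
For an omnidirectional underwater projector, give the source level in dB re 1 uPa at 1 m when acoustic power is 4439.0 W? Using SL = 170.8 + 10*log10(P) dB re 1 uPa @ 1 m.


SL = 170.8 + 10*log10(4439.0) = 170.8 + 36.47 = 207.27

207.27 dB


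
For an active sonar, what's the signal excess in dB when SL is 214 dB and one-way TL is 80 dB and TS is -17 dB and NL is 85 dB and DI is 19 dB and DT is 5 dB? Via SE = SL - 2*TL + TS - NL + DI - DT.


SE = SL - 2*TL + TS - NL + DI - DT = 214 - 2*80 + (-17) - 85 + 19 - 5 = -34

-34 dB


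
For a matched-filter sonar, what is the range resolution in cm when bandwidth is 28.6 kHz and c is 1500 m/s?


dR = c/(2*BW) = 1500 / (2 * 28.6e3) = 0.0262 m = 2.62 cm

2.62 cm


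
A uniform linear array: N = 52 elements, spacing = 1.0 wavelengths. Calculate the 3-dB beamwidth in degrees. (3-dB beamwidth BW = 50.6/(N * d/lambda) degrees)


BW = 50.6 / (52 * 1.0) = 50.6 / 52.0 = 0.97

0.97 deg


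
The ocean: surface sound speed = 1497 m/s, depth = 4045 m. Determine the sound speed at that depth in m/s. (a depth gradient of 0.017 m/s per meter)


c = 1497 + 0.017 * 4045 = 1565.765

1565.765 m/s


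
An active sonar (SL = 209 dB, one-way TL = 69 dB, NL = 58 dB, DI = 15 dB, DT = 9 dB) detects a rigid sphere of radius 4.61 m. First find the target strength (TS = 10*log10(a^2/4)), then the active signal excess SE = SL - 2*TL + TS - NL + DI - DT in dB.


Step 1: TS = 10*log10(4.61^2/4) = 7.25 dB
Step 2: SE = SL - 2*TL + TS - NL + DI - DT = 209 - 2*69 + (7.25) - 58 + 15 - 9 = 26.25

26.25 dB


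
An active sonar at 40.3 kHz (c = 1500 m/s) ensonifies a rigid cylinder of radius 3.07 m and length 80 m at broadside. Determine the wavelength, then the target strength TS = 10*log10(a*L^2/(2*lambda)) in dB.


Step 1: lambda = c/f = 1500/40300 = 0.03722 m
Step 2: TS = 10*log10(a*L^2/(2*lambda)) = 10*log10(3.07*80^2/(2*0.03722)) = 54.22

54.22 dB


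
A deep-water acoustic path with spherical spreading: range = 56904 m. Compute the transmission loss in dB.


95.1 dB


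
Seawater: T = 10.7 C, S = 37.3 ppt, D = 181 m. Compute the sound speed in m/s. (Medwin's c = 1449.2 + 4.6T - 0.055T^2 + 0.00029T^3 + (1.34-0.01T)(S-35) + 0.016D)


1498.21 m/s


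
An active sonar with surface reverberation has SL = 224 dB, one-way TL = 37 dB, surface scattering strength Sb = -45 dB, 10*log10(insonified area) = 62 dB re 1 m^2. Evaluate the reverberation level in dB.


RL = SL - 2*TL + Sb + 10*log10(A) = 224 - 2*37 + (-45) + 62 = 167

167 dB


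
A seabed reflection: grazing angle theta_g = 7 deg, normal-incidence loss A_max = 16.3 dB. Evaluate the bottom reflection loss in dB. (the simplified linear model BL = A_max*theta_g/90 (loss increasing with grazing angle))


BL = A_max * theta_g / 90 = 16.3 * 7 / 90 = 1.27

1.27 dB


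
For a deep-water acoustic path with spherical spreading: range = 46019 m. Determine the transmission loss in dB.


TL = 20*log10(46019) = 93.26

93.26 dB


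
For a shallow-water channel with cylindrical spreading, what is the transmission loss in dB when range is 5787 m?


TL = 10*log10(5787) = 37.62

37.62 dB


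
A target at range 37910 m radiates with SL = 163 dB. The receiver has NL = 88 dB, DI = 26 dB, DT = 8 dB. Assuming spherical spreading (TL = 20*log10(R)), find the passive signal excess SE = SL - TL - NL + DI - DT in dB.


1.42 dB


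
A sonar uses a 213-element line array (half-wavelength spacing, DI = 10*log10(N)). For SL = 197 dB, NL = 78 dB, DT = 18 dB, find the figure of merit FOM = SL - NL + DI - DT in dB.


Step 1: DI = 10*log10(213) = 23.28 dB
Step 2: FOM = SL - NL + DI - DT = 197 - 78 + 23.28 - 18 = 124.28

124.28 dB


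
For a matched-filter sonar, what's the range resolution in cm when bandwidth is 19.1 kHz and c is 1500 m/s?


3.93 cm


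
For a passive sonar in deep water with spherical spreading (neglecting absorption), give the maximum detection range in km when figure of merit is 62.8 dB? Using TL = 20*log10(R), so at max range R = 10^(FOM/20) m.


At max range FOM = TL, so 20*log10(R) = 62.8
R = 10^(62.8/20) = 1380.38 m = 1.38 km

1.38 km


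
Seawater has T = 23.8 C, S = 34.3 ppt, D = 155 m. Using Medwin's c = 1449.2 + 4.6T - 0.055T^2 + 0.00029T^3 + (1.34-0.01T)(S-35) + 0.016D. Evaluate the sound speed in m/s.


c = 1449.2 + 4.6*23.8 - 0.055*23.8^2 + 0.00029*23.8^3 + (1.34 - 0.01*23.8)*(34.3 - 35) + 0.016*155 = 1533.14

1533.14 m/s


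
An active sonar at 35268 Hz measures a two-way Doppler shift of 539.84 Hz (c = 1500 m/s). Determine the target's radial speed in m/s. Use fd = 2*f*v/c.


From fd = 2*f*v/c, v = c*fd/(2*f) = 1500 * 539.84 / (2*35268) = 11.48

11.48 m/s


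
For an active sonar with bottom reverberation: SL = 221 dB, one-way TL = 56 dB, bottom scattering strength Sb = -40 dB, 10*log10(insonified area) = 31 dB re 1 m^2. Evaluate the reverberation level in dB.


RL = SL - 2*TL + Sb + 10*log10(A) = 221 - 2*56 + (-40) + 31 = 100

100 dB


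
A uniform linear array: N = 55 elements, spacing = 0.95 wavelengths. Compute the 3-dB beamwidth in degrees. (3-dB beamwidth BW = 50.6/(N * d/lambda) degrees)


BW = 50.6 / (55 * 0.95) = 50.6 / 52.25 = 0.97

0.97 deg


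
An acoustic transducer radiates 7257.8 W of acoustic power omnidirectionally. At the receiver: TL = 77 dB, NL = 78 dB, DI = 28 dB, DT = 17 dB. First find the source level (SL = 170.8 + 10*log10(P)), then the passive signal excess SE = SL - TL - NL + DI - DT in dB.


Step 1: SL = 170.8 + 10*log10(7257.8) = 209.41 dB
Step 2: SE = SL - TL - NL + DI - DT = 209.41 - 77 - 78 + 28 - 17 = 65.41

65.41 dB


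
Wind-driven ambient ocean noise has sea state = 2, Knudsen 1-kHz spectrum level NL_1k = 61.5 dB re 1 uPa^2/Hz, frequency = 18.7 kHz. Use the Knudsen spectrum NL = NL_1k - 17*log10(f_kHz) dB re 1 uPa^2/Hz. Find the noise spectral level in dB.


NL = NL_1k - 17*log10(f_kHz) = 61.5 - 17*log10(18.7) = 61.5 - (21.62) = 39.88

39.88 dB


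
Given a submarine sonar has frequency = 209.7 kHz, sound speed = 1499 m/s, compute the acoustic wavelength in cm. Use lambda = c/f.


lambda = c/f = 1499 / 209700 = 0.0071 m = 0.71 cm

0.71 cm


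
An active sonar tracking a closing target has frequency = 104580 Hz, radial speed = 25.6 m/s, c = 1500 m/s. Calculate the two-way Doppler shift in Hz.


fd = 2*f*v/c = 2 * 104580 * 25.6 / 1500 = 3569.66

3569.66 Hz


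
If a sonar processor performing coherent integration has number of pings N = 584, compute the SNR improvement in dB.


27.66 dB


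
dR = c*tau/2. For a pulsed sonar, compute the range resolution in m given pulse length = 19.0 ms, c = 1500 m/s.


14.25 m


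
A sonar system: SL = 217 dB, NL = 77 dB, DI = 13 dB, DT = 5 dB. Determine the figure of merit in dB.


FOM = SL - NL + DI - DT = 217 - 77 + 13 - 5 = 148

148 dB


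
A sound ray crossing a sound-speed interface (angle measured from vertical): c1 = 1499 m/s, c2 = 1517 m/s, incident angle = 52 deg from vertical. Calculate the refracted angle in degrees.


sin(theta2) = (c2/c1)*sin(theta1) = (1517/1499)*sin(52 deg) = 0.79747
theta2 = arcsin(0.79747) = 52.89

52.89 deg


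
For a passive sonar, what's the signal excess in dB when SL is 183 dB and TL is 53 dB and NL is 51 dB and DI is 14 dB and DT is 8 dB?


85 dB


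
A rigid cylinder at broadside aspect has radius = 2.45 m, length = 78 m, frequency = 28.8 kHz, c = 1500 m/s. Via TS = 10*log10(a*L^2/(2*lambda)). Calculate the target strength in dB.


51.56 dB


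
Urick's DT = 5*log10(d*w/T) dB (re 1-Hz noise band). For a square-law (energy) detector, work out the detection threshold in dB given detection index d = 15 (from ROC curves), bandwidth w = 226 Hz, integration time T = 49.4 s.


DT = 5*log10(d*w/T) = 5*log10(15 * 226 / 49.4) = 5*log10(68.62) = 9.18

9.18 dB


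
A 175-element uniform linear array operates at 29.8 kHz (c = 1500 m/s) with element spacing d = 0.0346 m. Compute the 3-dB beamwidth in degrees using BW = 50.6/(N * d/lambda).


0.42 deg


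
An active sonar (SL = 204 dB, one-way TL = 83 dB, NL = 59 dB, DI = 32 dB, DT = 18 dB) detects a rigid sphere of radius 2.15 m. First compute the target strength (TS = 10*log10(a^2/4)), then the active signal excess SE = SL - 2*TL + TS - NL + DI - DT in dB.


Step 1: TS = 10*log10(2.15^2/4) = 0.63 dB
Step 2: SE = SL - 2*TL + TS - NL + DI - DT = 204 - 2*83 + (0.63) - 59 + 32 - 18 = -6.37

-6.37 dB


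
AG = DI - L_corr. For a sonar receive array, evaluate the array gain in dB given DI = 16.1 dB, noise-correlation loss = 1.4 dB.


AG = DI - L_corr = 16.1 - 1.4 = 14.7

14.7 dB


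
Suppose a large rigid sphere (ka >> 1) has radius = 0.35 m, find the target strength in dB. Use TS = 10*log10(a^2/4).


-15.14 dB


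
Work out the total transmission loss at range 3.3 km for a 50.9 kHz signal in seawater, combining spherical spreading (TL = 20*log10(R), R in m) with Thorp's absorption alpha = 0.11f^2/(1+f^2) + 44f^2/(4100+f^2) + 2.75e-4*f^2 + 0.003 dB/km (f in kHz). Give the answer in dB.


Step 1 (Thorp): alpha = 0.11*2590.81/(1+2590.81) + 44*2590.81/(4100+2590.81) + 2.75e-4*2590.81 + 0.003 = 17.8631 dB/km
Step 2: TL_spread = 20*log10(3300) = 70.37 dB
Step 3: TL_abs = alpha*R = 17.8631 * 3.3 = 58.95 dB
Step 4: TL_total = 70.37 + 58.95 = 129.32

129.32 dB


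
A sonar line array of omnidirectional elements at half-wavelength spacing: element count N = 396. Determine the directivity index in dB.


DI = 10*log10(396) = 25.98

25.98 dB


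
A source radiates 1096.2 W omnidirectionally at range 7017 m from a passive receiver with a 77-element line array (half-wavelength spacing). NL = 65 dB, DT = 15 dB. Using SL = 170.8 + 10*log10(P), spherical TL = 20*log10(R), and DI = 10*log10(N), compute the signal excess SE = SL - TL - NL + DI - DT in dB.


63.14 dB


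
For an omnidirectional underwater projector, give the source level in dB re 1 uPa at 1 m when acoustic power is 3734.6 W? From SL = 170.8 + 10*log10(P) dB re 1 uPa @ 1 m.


SL = 170.8 + 10*log10(3734.6) = 170.8 + 35.72 = 206.52

206.52 dB


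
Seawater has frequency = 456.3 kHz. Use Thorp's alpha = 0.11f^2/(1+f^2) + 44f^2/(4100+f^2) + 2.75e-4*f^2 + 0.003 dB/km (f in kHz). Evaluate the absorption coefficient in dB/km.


f^2 = 208209.69
alpha = 0.11*208209.69/(1+208209.69) + 44*208209.69/(4100+208209.69) + 2.75e-4*208209.69 + 0.003 = 100.521

100.521 dB/km


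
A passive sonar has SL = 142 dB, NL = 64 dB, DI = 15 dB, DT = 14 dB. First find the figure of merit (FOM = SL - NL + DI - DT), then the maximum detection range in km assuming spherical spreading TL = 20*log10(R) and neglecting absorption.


Step 1: FOM = SL - NL + DI - DT = 142 - 64 + 15 - 14 = 79 dB
Step 2: at max range FOM = TL = 20*log10(R), so R = 10^(79/20) = 8912.51 m = 8.91 km

8.91 km


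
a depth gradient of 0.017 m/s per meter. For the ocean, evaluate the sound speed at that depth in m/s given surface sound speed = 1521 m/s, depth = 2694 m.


c = 1521 + 0.017 * 2694 = 1566.798

1566.798 m/s


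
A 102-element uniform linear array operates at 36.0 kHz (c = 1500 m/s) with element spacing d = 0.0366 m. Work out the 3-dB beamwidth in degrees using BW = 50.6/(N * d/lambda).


Step 1: lambda = 1500/36000 = 0.04167 m
Step 2: d/lambda = 0.0366/0.04167 = 0.8783
Step 3: BW = 50.6/(N * d/lambda) = 50.6/(102 * 0.8783) = 0.56

0.56 deg
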